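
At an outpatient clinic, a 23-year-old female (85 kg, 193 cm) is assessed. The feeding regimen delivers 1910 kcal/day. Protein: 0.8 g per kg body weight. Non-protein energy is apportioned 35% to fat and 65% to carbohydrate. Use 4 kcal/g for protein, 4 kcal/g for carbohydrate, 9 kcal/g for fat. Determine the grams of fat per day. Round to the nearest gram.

64 g/day

Protein = 0.8 × 85 = 68 g → 68 × 4 = 272 kcal.
Non-protein calories = 1910 − 272 = 1638 kcal.
Fat: 35% × 1638 = 573.3 kcal; carbohydrate: 1064.7 kcal.
Fat: 573.3 kcal ÷ 9 kcal/g = 63.7 g.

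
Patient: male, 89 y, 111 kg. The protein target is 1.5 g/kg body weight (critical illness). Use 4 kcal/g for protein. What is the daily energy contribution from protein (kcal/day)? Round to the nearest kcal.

666 kcal/day

Protein = 1.5 g/kg × 111 kg = 166.5 g/day.
Protein energy = 166.5 g × 4 kcal/g = 666 kcal/day.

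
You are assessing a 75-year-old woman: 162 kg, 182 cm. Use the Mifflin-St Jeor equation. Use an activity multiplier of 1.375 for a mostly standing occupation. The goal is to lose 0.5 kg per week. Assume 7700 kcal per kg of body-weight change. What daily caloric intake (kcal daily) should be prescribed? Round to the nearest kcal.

Mifflin-St Jeor (female): BMR = 10(162) + 6.25(182) − 5(75) − 161 = 1620 + 1137.5 − 375 − 161 = 2221.5 kcal/day.
TEE = 2221.5 × 1.375 = 3054.5625 kcal/day.
Required daily deficit = 0.5 × 7700 ÷ 7 = 550 kcal/day.
Target intake = 3054.5625 − 550 = 2504.5625 kcal/day.

2505 kcal daily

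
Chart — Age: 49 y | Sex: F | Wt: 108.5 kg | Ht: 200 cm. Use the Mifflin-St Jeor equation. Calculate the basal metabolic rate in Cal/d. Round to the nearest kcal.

1929 Cal/d

Mifflin-St Jeor (female): BMR = 10(108.5) + 6.25(200) − 5(49) − 161 = 1085 + 1250 − 245 − 161 = 1929 kcal/day.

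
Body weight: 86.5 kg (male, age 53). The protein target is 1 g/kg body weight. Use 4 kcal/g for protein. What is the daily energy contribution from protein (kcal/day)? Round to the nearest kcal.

Protein = 1 g/kg × 86.5 kg = 86.5 g/day.
Protein energy = 86.5 g × 4 kcal/g = 346 kcal/day.

346 kcal/day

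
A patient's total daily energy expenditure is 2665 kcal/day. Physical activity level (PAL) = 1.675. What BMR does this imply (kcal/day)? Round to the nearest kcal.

1591 kcal/day

BMR = TEE ÷ activity factor = 2665 ÷ 1.675 = 1591.0448 kcal/day.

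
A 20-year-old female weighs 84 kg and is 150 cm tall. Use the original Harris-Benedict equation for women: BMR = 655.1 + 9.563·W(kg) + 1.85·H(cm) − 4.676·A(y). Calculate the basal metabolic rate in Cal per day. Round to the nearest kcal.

Harris-Benedict: BMR = 655.1 + 9.563(84) + 1.85(150) − 4.676(20) = 1642.372 kcal/day.

1642 Cal per day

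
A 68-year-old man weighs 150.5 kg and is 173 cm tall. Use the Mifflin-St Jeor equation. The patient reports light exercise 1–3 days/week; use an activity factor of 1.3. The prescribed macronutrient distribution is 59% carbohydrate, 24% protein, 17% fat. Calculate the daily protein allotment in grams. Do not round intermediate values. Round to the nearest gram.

176 g/day

Mifflin-St Jeor (male): BMR = 10(150.5) + 6.25(173) − 5(68) + 5 = 1505 + 1081.25 − 340 + 5 = 2251.25 kcal/day.
TEE = 2251.25 × 1.3 = 2926.625 kcal/day.
Protein energy = 24% × 2926.625 = 702.39 kcal.
Protein = 702.39 ÷ 4 kcal/g = 175.5975 g.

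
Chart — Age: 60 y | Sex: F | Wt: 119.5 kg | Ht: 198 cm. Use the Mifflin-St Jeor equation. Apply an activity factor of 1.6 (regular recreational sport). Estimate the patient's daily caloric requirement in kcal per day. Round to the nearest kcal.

3154 kcal per day

Mifflin-St Jeor (female): BMR = 10(119.5) + 6.25(198) − 5(60) − 161 = 1195 + 1237.5 − 300 − 161 = 1971.5 kcal/day.
TEE = BMR × activity factor = 1971.5 × 1.6 = 3154.4 kcal/day.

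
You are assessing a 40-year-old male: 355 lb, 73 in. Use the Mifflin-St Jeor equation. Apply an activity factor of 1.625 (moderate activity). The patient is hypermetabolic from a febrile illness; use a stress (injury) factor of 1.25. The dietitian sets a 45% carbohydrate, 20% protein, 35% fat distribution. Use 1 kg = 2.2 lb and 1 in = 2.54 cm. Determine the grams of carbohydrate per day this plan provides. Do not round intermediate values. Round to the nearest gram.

Convert to metric: weight = 355 ÷ 2.2 = 161.3636 kg; height = 73 × 2.54 = 185.42 cm.
Mifflin-St Jeor (male): BMR = 10(161.3636) + 6.25(185.42) − 5(40) + 5 = 1613.6364 + 1158.875 − 200 + 5 = 2577.5114 kcal/day.
TEE = 2577.5114 × 1.625 = 4188.456 kcal/day.
With stress factor 1.25: 4188.456 × 1.25 = 5235.57 kcal/day.
Carbohydrate energy = 45% × 5235.57 = 2356.0065 kcal.
Carbohydrate = 2356.0065 ÷ 4 kcal/g = 589.0016 g.

589 g/day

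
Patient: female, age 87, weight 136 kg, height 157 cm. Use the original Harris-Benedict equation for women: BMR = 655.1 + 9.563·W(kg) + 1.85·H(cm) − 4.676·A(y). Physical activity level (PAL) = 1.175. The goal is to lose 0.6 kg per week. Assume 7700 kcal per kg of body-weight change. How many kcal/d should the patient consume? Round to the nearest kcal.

Harris-Benedict: BMR = 655.1 + 9.563(136) + 1.85(157) − 4.676(87) = 1839.306 kcal/day.
TEE = 1839.306 × 1.175 = 2161.1846 kcal/day.
Required daily deficit = 0.6 × 7700 ÷ 7 = 660 kcal/day.
Target intake = 2161.1846 − 660 = 1501.1846 kcal/day.

1501 kcal/d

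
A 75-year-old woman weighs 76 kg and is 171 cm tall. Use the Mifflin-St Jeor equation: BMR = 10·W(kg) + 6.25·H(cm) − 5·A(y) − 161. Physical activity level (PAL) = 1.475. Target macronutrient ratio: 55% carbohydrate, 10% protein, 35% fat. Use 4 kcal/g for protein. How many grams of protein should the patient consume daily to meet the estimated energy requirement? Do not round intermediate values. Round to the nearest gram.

48 g/day

Mifflin-St Jeor (female): BMR = 10(76) + 6.25(171) − 5(75) − 161 = 760 + 1068.75 − 375 − 161 = 1292.75 kcal/day.
TEE = 1292.75 × 1.475 = 1906.8063 kcal/day.
Protein energy = 10% × 1906.8063 = 190.6806 kcal.
Protein = 190.6806 ÷ 4 kcal/g = 47.6702 g.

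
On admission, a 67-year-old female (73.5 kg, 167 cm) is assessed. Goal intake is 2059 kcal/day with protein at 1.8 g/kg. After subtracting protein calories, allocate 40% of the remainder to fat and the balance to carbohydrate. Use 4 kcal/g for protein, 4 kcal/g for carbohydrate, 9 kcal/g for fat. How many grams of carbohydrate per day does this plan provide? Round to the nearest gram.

229 g/day

Protein = 1.8 × 73.5 = 132.3 g → 132.3 × 4 = 529.2 kcal.
Non-protein calories = 2059 − 529.2 = 1529.8 kcal.
Fat: 40% × 1529.8 = 611.92 kcal; carbohydrate: 917.88 kcal.
Carbohydrate: 917.88 kcal ÷ 4 kcal/g = 229.47 g.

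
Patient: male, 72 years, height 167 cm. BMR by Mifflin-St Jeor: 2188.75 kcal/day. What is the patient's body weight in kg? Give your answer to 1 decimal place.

2188.75 = 10·W + 6.25(167) − 5(72) + 5
10·W = 2188.75 − 688.75 = 1500, so W = 150 kg.

150.0 kg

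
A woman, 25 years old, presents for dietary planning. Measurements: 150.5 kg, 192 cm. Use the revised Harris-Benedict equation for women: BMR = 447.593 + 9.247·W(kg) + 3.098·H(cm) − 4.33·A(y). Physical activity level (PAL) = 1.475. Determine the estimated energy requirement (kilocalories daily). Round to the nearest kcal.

Harris-Benedict: BMR = 447.593 + 9.247(150.5) + 3.098(192) − 4.33(25) = 2325.8325 kcal/day.
TEE = BMR × activity factor = 2325.8325 × 1.475 = 3430.6029 kcal/day.

3431 kilocalories daily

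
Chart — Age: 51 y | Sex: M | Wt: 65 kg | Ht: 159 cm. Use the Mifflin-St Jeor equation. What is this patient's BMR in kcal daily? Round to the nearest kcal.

1394 kcal daily

Mifflin-St Jeor (male): BMR = 10(65) + 6.25(159) − 5(51) + 5 = 650 + 993.75 − 255 + 5 = 1393.75 kcal/day.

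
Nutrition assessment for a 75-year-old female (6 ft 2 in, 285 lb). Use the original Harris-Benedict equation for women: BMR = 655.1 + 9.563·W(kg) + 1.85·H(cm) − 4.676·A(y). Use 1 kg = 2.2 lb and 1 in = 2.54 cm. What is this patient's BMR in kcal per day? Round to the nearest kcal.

Convert to metric: weight = 285 ÷ 2.2 = 129.5455 kg; height = (6×12 + 2) × 2.54 = 74 × 2.54 = 187.96 cm.
Harris-Benedict: BMR = 655.1 + 9.563(129.5455) + 1.85(187.96) − 4.676(75) = 1890.9692 kcal/day.

1891 kcal per day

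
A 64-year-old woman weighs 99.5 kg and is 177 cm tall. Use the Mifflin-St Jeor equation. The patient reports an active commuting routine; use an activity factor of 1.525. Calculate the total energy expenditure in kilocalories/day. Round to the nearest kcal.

Mifflin-St Jeor (female): BMR = 10(99.5) + 6.25(177) − 5(64) − 161 = 995 + 1106.25 − 320 − 161 = 1620.25 kcal/day.
TEE = BMR × activity factor = 1620.25 × 1.525 = 2470.8813 kcal/day.

2471 kilocalories/day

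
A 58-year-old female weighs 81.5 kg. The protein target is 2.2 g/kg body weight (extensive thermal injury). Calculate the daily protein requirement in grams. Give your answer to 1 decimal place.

179.3 g/day

Protein = 2.2 g/kg × 81.5 kg = 179.3 g/day.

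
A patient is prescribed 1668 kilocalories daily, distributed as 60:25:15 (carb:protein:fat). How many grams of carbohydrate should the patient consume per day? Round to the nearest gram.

250 g/day

Carbohydrate energy = 60% × 1668 = 1000.8 kcal.
At 4 kcal/g: 1000.8 ÷ 4 = 250.2 g.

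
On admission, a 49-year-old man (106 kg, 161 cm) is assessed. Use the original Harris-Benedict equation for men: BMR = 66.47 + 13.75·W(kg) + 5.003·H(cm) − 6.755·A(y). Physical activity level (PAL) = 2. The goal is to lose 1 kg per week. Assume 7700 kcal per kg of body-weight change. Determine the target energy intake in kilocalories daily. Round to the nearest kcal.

2897 kilocalories daily

Harris-Benedict: BMR = 66.47 + 13.75(106) + 5.003(161) − 6.755(49) = 1998.458 kcal/day.
TEE = 1998.458 × 2 = 3996.916 kcal/day.
Required daily deficit = 1 × 7700 ÷ 7 = 1100 kcal/day.
Target intake = 3996.916 − 1100 = 2896.916 kcal/day.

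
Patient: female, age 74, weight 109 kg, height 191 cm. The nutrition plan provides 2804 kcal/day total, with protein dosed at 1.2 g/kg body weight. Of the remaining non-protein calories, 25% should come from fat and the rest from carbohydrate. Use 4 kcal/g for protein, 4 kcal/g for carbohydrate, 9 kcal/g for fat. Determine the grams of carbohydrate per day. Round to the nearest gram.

Protein = 1.2 × 109 = 130.8 g → 130.8 × 4 = 523.2 kcal.
Non-protein calories = 2804 − 523.2 = 2280.8 kcal.
Fat: 25% × 2280.8 = 570.2 kcal; carbohydrate: 1710.6 kcal.
Carbohydrate: 1710.6 kcal ÷ 4 kcal/g = 427.65 g.

428 g/day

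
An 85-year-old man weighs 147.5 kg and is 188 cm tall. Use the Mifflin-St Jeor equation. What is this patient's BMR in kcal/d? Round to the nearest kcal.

2230 kcal/d

Mifflin-St Jeor (male): BMR = 10(147.5) + 6.25(188) − 5(85) + 5 = 1475 + 1175 − 425 + 5 = 2230 kcal/day.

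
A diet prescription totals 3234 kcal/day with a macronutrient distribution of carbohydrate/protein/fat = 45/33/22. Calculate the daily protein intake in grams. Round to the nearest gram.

267 g/day

Protein energy = 33% × 3234 = 1067.22 kcal.
At 4 kcal/g: 1067.22 ÷ 4 = 266.805 g.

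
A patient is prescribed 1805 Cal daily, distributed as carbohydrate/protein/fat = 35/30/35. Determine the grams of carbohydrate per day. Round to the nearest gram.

Carbohydrate energy = 35% × 1805 = 631.75 kcal.
At 4 kcal/g: 631.75 ÷ 4 = 157.9375 g.

158 g/day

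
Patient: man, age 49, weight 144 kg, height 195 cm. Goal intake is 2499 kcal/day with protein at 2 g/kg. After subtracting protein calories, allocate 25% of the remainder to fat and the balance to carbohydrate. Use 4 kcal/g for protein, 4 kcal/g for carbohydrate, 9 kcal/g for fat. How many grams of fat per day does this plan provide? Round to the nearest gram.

37 g/day

Protein = 2 × 144 = 288 g → 288 × 4 = 1152 kcal.
Non-protein calories = 2499 − 1152 = 1347 kcal.
Fat: 25% × 1347 = 336.75 kcal; carbohydrate: 1010.25 kcal.
Fat: 336.75 kcal ÷ 9 kcal/g = 37.4167 g.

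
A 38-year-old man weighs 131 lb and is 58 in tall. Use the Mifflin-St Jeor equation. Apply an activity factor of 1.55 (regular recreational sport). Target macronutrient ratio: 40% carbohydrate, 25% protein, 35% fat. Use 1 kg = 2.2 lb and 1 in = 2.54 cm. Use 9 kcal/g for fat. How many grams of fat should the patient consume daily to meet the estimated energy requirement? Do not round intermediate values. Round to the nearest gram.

80 g/day

Convert to metric: weight = 131 ÷ 2.2 = 59.5455 kg; height = 58 × 2.54 = 147.32 cm.
Mifflin-St Jeor (male): BMR = 10(59.5455) + 6.25(147.32) − 5(38) + 5 = 595.4545 + 920.75 − 190 + 5 = 1331.2045 kcal/day.
TEE = 1331.2045 × 1.55 = 2063.367 kcal/day.
Fat energy = 35% × 2063.367 = 722.1785 kcal.
Fat = 722.1785 ÷ 9 kcal/g = 80.2421 g.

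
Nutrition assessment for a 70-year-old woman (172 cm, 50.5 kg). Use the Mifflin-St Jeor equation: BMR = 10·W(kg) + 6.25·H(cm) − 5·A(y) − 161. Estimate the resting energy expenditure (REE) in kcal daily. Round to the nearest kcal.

1069 kcal daily

Mifflin-St Jeor (female): BMR = 10(50.5) + 6.25(172) − 5(70) − 161 = 505 + 1075 − 350 − 161 = 1069 kcal/day.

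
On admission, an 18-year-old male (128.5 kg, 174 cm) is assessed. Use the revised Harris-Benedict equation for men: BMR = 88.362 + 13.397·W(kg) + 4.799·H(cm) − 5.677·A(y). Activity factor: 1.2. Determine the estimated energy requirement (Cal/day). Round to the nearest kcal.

Harris-Benedict: BMR = 88.362 + 13.397(128.5) + 4.799(174) − 5.677(18) = 2542.7165 kcal/day.
TEE = BMR × activity factor = 2542.7165 × 1.2 = 3051.2598 kcal/day.

3051 Cal/day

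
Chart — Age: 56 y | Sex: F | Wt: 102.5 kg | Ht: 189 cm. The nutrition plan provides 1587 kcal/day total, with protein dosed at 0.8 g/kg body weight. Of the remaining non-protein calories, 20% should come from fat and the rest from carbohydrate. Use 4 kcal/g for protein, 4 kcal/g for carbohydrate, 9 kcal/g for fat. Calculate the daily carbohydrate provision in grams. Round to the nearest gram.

Protein = 0.8 × 102.5 = 82 g → 82 × 4 = 328 kcal.
Non-protein calories = 1587 − 328 = 1259 kcal.
Fat: 20% × 1259 = 251.8 kcal; carbohydrate: 1007.2 kcal.
Carbohydrate: 1007.2 kcal ÷ 4 kcal/g = 251.8 g.

252 g/day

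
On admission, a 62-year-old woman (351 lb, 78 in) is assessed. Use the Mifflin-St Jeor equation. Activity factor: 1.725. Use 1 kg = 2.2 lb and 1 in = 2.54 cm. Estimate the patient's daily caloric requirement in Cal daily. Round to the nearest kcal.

4076 Cal daily

Convert to metric: weight = 351 ÷ 2.2 = 159.5455 kg; height = 78 × 2.54 = 198.12 cm.
Mifflin-St Jeor (female): BMR = 10(159.5455) + 6.25(198.12) − 5(62) − 161 = 1595.4545 + 1238.25 − 310 − 161 = 2362.7045 kcal/day.
TEE = BMR × activity factor = 2362.7045 × 1.725 = 4075.6653 kcal/day.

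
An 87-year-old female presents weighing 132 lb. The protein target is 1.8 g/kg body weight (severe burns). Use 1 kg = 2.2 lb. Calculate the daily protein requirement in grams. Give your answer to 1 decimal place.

Weight in kg = 132 ÷ 2.2 = 60 kg.
Protein = 1.8 g/kg × 60 kg = 108 g/day.

108.0 g/day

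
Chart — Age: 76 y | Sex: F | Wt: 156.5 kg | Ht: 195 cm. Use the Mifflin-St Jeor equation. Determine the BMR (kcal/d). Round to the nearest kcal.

2243 kcal/d

Mifflin-St Jeor (female): BMR = 10(156.5) + 6.25(195) − 5(76) − 161 = 1565 + 1218.75 − 380 − 161 = 2242.75 kcal/day.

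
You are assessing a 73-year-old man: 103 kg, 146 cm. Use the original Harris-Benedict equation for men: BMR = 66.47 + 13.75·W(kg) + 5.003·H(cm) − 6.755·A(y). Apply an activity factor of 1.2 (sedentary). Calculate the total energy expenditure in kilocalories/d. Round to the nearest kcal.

Harris-Benedict: BMR = 66.47 + 13.75(103) + 5.003(146) − 6.755(73) = 1720.043 kcal/day.
TEE = BMR × activity factor = 1720.043 × 1.2 = 2064.0516 kcal/day.

2064 kilocalories/d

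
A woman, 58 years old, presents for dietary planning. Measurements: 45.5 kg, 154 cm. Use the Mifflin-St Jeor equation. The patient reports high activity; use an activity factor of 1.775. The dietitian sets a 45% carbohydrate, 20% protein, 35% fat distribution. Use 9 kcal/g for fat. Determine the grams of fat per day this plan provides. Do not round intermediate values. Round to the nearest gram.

67 g/day

Mifflin-St Jeor (female): BMR = 10(45.5) + 6.25(154) − 5(58) − 161 = 455 + 962.5 − 290 − 161 = 966.5 kcal/day.
TEE = 966.5 × 1.775 = 1715.5375 kcal/day.
Fat energy = 35% × 1715.5375 = 600.4381 kcal.
Fat = 600.4381 ÷ 9 kcal/g = 66.7153 g.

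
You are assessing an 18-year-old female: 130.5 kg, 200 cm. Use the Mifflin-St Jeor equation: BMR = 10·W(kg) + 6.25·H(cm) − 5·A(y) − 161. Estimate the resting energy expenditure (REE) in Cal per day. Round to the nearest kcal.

2304 Cal per day

Mifflin-St Jeor (female): BMR = 10(130.5) + 6.25(200) − 5(18) − 161 = 1305 + 1250 − 90 − 161 = 2304 kcal/day.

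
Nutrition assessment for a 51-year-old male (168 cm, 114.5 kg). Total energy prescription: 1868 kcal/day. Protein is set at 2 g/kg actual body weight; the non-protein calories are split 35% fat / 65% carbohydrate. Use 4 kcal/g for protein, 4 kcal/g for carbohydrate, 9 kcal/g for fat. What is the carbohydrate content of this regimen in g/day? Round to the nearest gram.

Protein = 2 × 114.5 = 229 g → 229 × 4 = 916 kcal.
Non-protein calories = 1868 − 916 = 952 kcal.
Fat: 35% × 952 = 333.2 kcal; carbohydrate: 618.8 kcal.
Carbohydrate: 618.8 kcal ÷ 4 kcal/g = 154.7 g.

155 g/day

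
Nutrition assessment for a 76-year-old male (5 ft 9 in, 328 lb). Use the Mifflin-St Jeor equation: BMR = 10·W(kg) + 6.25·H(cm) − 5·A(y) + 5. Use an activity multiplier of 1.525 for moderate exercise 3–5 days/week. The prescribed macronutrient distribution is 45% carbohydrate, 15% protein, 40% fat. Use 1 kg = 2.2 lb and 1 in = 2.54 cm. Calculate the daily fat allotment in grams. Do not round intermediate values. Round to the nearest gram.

Convert to metric: weight = 328 ÷ 2.2 = 149.0909 kg; height = (5×12 + 9) × 2.54 = 69 × 2.54 = 175.26 cm.
Mifflin-St Jeor (male): BMR = 10(149.0909) + 6.25(175.26) − 5(76) + 5 = 1490.9091 + 1095.375 − 380 + 5 = 2211.2841 kcal/day.
TEE = 2211.2841 × 1.525 = 3372.2082 kcal/day.
Fat energy = 40% × 3372.2082 = 1348.8833 kcal.
Fat = 1348.8833 ÷ 9 kcal/g = 149.8759 g.

150 g/day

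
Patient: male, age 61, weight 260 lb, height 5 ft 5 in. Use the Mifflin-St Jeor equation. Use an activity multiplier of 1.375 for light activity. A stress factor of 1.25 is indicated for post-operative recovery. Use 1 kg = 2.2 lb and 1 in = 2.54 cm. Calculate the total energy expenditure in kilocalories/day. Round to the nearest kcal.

3289 kilocalories/day

Convert to metric: weight = 260 ÷ 2.2 = 118.1818 kg; height = (5×12 + 5) × 2.54 = 65 × 2.54 = 165.1 cm.
Mifflin-St Jeor (male): BMR = 10(118.1818) + 6.25(165.1) − 5(61) + 5 = 1181.8182 + 1031.875 − 305 + 5 = 1913.6932 kcal/day.
TEE = BMR × activity factor = 1913.6932 × 1.375 = 2631.3281 kcal/day.
Apply stress factor: 2631.3281 × 1.25 = 3289.1602 kcal/day.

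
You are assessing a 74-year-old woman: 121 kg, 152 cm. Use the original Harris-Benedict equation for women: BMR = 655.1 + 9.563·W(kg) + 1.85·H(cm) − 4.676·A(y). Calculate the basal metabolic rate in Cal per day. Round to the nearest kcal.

Harris-Benedict: BMR = 655.1 + 9.563(121) + 1.85(152) − 4.676(74) = 1747.399 kcal/day.

1747 Cal per day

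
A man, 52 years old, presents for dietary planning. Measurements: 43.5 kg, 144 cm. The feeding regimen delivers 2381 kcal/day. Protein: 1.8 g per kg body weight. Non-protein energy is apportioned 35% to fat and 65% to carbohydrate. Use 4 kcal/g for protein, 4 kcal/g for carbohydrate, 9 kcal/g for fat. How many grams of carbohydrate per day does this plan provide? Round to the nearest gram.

Protein = 1.8 × 43.5 = 78.3 g → 78.3 × 4 = 313.2 kcal.
Non-protein calories = 2381 − 313.2 = 2067.8 kcal.
Fat: 35% × 2067.8 = 723.73 kcal; carbohydrate: 1344.07 kcal.
Carbohydrate: 1344.07 kcal ÷ 4 kcal/g = 336.0175 g.

336 g/day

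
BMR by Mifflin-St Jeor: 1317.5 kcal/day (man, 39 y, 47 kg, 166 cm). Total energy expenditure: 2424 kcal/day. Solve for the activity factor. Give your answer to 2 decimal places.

Activity factor = TEE ÷ BMR = 2424 ÷ 1317.5 = 1.84.

1.84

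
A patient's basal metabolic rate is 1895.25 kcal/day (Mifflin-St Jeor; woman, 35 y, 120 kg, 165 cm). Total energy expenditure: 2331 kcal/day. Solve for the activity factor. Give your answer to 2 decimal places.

Activity factor = TEE ÷ BMR = 2331 ÷ 1895.25 = 1.23.

1.23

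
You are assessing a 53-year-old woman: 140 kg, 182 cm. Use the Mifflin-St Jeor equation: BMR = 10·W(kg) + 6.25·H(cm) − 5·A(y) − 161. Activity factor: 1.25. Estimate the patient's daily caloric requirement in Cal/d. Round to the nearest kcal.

2639 Cal/d

Mifflin-St Jeor (female): BMR = 10(140) + 6.25(182) − 5(53) − 161 = 1400 + 1137.5 − 265 − 161 = 2111.5 kcal/day.
TEE = BMR × activity factor = 2111.5 × 1.25 = 2639.375 kcal/day.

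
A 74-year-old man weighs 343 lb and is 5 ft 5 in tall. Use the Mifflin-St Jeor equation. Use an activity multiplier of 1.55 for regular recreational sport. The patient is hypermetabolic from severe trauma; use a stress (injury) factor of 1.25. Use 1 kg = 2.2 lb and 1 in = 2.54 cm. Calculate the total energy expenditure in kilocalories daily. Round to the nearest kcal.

4313 kilocalories daily

Convert to metric: weight = 343 ÷ 2.2 = 155.9091 kg; height = (5×12 + 5) × 2.54 = 65 × 2.54 = 165.1 cm.
Mifflin-St Jeor (male): BMR = 10(155.9091) + 6.25(165.1) − 5(74) + 5 = 1559.0909 + 1031.875 − 370 + 5 = 2225.9659 kcal/day.
TEE = BMR × activity factor = 2225.9659 × 1.55 = 3450.2472 kcal/day.
Apply stress factor: 3450.2472 × 1.25 = 4312.8089 kcal/day.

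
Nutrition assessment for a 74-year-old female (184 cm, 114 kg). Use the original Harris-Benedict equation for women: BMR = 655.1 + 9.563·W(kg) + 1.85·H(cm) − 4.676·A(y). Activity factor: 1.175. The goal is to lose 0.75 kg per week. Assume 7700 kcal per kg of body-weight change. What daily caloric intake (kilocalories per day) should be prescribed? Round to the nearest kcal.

1219 kilocalories per day

Harris-Benedict: BMR = 655.1 + 9.563(114) + 1.85(184) − 4.676(74) = 1739.658 kcal/day.
TEE = 1739.658 × 1.175 = 2044.0982 kcal/day.
Required daily deficit = 0.75 × 7700 ÷ 7 = 825 kcal/day.
Target intake = 2044.0982 − 825 = 1219.0982 kcal/day.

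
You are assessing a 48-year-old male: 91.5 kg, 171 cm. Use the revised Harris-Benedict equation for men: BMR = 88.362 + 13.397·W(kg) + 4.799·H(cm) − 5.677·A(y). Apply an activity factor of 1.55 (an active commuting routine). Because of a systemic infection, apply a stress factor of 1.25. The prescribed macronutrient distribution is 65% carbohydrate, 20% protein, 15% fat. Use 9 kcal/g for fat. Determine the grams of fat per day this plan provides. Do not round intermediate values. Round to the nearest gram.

Harris-Benedict: BMR = 88.362 + 13.397(91.5) + 4.799(171) − 5.677(48) = 1862.3205 kcal/day.
TEE = 1862.3205 × 1.55 = 2886.5968 kcal/day.
With stress factor 1.25: 2886.5968 × 1.25 = 3608.246 kcal/day.
Fat energy = 15% × 3608.246 = 541.2369 kcal.
Fat = 541.2369 ÷ 9 kcal/g = 60.1374 g.

60 g/day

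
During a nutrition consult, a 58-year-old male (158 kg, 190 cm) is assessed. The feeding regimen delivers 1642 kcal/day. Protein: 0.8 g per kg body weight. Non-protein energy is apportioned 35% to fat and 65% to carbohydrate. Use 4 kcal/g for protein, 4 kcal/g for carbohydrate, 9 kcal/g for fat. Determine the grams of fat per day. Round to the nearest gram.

Protein = 0.8 × 158 = 126.4 g → 126.4 × 4 = 505.6 kcal.
Non-protein calories = 1642 − 505.6 = 1136.4 kcal.
Fat: 35% × 1136.4 = 397.74 kcal; carbohydrate: 738.66 kcal.
Fat: 397.74 kcal ÷ 9 kcal/g = 44.1933 g.

44 g/day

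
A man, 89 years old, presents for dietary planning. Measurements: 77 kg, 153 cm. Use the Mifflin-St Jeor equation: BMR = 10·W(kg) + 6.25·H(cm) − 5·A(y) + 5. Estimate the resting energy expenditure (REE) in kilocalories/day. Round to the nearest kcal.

Mifflin-St Jeor (male): BMR = 10(77) + 6.25(153) − 5(89) + 5 = 770 + 956.25 − 445 + 5 = 1286.25 kcal/day.

1286 kilocalories/day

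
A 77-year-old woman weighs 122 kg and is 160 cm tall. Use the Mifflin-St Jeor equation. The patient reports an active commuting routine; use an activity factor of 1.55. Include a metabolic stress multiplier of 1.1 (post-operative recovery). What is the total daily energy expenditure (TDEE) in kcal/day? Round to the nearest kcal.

Mifflin-St Jeor (female): BMR = 10(122) + 6.25(160) − 5(77) − 161 = 1220 + 1000 − 385 − 161 = 1674 kcal/day.
TEE = BMR × activity factor = 1674 × 1.55 = 2594.7 kcal/day.
Apply stress factor: 2594.7 × 1.1 = 2854.17 kcal/day.

2854 kcal/day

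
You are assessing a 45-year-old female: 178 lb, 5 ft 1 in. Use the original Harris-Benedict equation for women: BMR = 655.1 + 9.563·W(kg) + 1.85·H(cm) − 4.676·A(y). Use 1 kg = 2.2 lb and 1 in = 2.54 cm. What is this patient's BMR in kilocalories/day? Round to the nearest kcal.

1505 kilocalories/day

Convert to metric: weight = 178 ÷ 2.2 = 80.9091 kg; height = (5×12 + 1) × 2.54 = 61 × 2.54 = 154.94 cm.
Harris-Benedict: BMR = 655.1 + 9.563(80.9091) + 1.85(154.94) − 4.676(45) = 1505.0526 kcal/day.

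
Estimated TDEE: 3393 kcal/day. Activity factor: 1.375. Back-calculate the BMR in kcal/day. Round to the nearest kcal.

BMR = TEE ÷ activity factor = 3393 ÷ 1.375 = 2467.6364 kcal/day.

2468 kcal/day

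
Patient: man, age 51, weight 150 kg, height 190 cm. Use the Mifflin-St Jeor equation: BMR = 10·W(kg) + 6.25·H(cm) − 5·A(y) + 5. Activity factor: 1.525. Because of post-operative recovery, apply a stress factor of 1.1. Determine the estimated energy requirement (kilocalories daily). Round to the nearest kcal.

Mifflin-St Jeor (male): BMR = 10(150) + 6.25(190) − 5(51) + 5 = 1500 + 1187.5 − 255 + 5 = 2437.5 kcal/day.
TEE = BMR × activity factor = 2437.5 × 1.525 = 3717.1875 kcal/day.
Apply stress factor: 3717.1875 × 1.1 = 4088.9063 kcal/day.

4089 kilocalories daily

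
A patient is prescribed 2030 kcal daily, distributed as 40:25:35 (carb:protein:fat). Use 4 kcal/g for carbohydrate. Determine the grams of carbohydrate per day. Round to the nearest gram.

Carbohydrate energy = 40% × 2030 = 812 kcal.
At 4 kcal/g: 812 ÷ 4 = 203 g.

203 g/day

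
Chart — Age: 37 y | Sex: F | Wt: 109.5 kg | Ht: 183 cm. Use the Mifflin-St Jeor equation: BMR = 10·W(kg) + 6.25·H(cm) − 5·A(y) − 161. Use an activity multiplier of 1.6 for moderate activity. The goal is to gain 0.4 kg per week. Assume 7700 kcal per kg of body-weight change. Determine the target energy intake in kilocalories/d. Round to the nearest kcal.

3468 kilocalories/d

Mifflin-St Jeor (female): BMR = 10(109.5) + 6.25(183) − 5(37) − 161 = 1095 + 1143.75 − 185 − 161 = 1892.75 kcal/day.
TEE = 1892.75 × 1.6 = 3028.4 kcal/day.
Required daily surplus = 0.4 × 7700 ÷ 7 = 440 kcal/day.
Target intake = 3028.4 + 440 = 3468.4 kcal/day.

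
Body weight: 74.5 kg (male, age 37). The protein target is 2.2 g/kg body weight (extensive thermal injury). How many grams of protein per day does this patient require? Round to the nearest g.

164 g/day

Protein = 2.2 g/kg × 74.5 kg = 163.9 g/day.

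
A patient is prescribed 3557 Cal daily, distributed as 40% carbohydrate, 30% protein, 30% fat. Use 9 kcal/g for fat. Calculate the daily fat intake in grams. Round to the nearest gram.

Fat energy = 30% × 3557 = 1067.1 kcal.
At 9 kcal/g: 1067.1 ÷ 9 = 118.5667 g.

119 g/day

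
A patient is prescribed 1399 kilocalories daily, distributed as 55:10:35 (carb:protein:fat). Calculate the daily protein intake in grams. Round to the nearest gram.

35 g/day

Protein energy = 10% × 1399 = 139.9 kcal.
At 4 kcal/g: 139.9 ÷ 4 = 34.975 g.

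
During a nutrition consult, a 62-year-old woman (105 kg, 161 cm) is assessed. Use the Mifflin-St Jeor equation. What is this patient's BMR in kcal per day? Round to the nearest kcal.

Mifflin-St Jeor (female): BMR = 10(105) + 6.25(161) − 5(62) − 161 = 1050 + 1006.25 − 310 − 161 = 1585.25 kcal/day.

1585 kcal per day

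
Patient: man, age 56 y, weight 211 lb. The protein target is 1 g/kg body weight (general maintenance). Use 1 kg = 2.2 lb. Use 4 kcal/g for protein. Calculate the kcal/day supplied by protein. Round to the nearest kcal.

Weight in kg = 211 ÷ 2.2 = 95.9091 kg.
Protein = 1 g/kg × 95.9091 kg = 95.9091 g/day.
Protein energy = 95.9091 g × 4 kcal/g = 383.6364 kcal/day.

384 kcal/day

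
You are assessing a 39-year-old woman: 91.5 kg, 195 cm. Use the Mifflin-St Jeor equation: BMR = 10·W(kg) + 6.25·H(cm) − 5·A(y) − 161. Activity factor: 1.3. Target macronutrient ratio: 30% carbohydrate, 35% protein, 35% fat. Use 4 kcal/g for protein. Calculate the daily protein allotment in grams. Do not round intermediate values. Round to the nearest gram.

202 g/day

Mifflin-St Jeor (female): BMR = 10(91.5) + 6.25(195) − 5(39) − 161 = 915 + 1218.75 − 195 − 161 = 1777.75 kcal/day.
TEE = 1777.75 × 1.3 = 2311.075 kcal/day.
Protein energy = 35% × 2311.075 = 808.8763 kcal.
Protein = 808.8763 ÷ 4 kcal/g = 202.2191 g.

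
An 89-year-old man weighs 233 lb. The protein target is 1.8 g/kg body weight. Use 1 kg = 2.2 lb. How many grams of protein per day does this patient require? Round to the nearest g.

Weight in kg = 233 ÷ 2.2 = 105.9091 kg.
Protein = 1.8 g/kg × 105.9091 kg = 190.6364 g/day.

191 g/day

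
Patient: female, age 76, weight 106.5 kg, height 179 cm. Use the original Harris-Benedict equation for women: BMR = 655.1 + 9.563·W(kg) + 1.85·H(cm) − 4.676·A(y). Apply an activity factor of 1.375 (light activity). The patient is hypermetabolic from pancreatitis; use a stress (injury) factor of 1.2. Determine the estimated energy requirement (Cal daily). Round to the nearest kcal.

Harris-Benedict: BMR = 655.1 + 9.563(106.5) + 1.85(179) − 4.676(76) = 1649.3335 kcal/day.
TEE = BMR × activity factor = 1649.3335 × 1.375 = 2267.8336 kcal/day.
Apply stress factor: 2267.8336 × 1.2 = 2721.4003 kcal/day.

2721 Cal daily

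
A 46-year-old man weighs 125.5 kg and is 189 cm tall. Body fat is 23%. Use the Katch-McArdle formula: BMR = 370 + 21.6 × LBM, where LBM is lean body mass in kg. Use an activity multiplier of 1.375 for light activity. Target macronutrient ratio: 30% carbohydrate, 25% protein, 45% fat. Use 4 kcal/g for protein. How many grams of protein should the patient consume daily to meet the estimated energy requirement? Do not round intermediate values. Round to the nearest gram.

211 g/day

LBM = 125.5 × (1 − 0.23) = 96.635 kg. Katch-McArdle: BMR = 370 + 21.6 × 96.635 = 2457.316 kcal/day.
TEE = 2457.316 × 1.375 = 3378.8095 kcal/day.
Protein energy = 25% × 3378.8095 = 844.7024 kcal.
Protein = 844.7024 ÷ 4 kcal/g = 211.1756 g.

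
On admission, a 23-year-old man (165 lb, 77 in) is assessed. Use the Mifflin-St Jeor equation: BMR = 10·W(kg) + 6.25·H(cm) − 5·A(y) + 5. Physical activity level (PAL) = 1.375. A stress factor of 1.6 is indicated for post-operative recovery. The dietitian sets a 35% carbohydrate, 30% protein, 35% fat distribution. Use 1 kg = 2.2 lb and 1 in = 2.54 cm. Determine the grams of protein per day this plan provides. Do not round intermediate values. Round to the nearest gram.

307 g/day

Convert to metric: weight = 165 ÷ 2.2 = 75 kg; height = 77 × 2.54 = 195.58 cm.
Mifflin-St Jeor (male): BMR = 10(75) + 6.25(195.58) − 5(23) + 5 = 750 + 1222.375 − 115 + 5 = 1862.375 kcal/day.
TEE = 1862.375 × 1.375 = 2560.7656 kcal/day.
With stress factor 1.6: 2560.7656 × 1.6 = 4097.225 kcal/day.
Protein energy = 30% × 4097.225 = 1229.1675 kcal.
Protein = 1229.1675 ÷ 4 kcal/g = 307.2919 g.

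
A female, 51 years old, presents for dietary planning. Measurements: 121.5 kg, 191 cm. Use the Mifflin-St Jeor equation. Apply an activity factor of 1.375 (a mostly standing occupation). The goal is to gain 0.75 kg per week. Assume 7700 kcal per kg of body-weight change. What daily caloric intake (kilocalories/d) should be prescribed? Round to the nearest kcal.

Mifflin-St Jeor (female): BMR = 10(121.5) + 6.25(191) − 5(51) − 161 = 1215 + 1193.75 − 255 − 161 = 1992.75 kcal/day.
TEE = 1992.75 × 1.375 = 2740.0313 kcal/day.
Required daily surplus = 0.75 × 7700 ÷ 7 = 825 kcal/day.
Target intake = 2740.0313 + 825 = 3565.0313 kcal/day.

3565 kilocalories/d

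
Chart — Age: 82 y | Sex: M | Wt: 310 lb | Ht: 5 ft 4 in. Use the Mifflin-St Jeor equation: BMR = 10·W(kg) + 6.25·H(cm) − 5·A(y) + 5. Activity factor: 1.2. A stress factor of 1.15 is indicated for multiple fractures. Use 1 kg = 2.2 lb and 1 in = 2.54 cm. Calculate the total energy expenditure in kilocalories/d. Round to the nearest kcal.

Convert to metric: weight = 310 ÷ 2.2 = 140.9091 kg; height = (5×12 + 4) × 2.54 = 64 × 2.54 = 162.56 cm.
Mifflin-St Jeor (male): BMR = 10(140.9091) + 6.25(162.56) − 5(82) + 5 = 1409.0909 + 1016 − 410 + 5 = 2020.0909 kcal/day.
TEE = BMR × activity factor = 2020.0909 × 1.2 = 2424.1091 kcal/day.
Apply stress factor: 2424.1091 × 1.15 = 2787.7255 kcal/day.

2788 kilocalories/d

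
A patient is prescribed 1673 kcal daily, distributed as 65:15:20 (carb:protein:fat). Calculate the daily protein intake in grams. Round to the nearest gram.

Protein energy = 15% × 1673 = 250.95 kcal.
At 4 kcal/g: 250.95 ÷ 4 = 62.7375 g.

63 g/day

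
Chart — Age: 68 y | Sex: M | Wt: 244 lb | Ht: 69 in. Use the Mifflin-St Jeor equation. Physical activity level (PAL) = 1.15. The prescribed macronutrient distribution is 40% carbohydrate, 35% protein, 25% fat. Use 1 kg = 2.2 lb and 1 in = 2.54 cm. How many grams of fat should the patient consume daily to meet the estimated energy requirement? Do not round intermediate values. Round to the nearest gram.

60 g/day

Convert to metric: weight = 244 ÷ 2.2 = 110.9091 kg; height = 69 × 2.54 = 175.26 cm.
Mifflin-St Jeor (male): BMR = 10(110.9091) + 6.25(175.26) − 5(68) + 5 = 1109.0909 + 1095.375 − 340 + 5 = 1869.4659 kcal/day.
TEE = 1869.4659 × 1.15 = 2149.8858 kcal/day.
Fat energy = 25% × 2149.8858 = 537.4714 kcal.
Fat = 537.4714 ÷ 9 kcal/g = 59.719 g.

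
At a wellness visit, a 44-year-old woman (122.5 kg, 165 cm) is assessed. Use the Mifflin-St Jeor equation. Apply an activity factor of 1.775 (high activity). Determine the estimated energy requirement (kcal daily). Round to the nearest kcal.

3329 kcal daily

Mifflin-St Jeor (female): BMR = 10(122.5) + 6.25(165) − 5(44) − 161 = 1225 + 1031.25 − 220 − 161 = 1875.25 kcal/day.
TEE = BMR × activity factor = 1875.25 × 1.775 = 3328.5688 kcal/day.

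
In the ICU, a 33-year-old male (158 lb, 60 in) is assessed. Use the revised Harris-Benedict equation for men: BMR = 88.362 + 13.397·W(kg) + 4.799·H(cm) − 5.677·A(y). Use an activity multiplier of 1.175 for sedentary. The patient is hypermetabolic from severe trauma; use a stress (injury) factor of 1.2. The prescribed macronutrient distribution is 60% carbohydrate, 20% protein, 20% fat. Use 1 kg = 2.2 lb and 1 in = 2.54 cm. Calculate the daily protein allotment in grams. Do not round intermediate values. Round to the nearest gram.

Convert to metric: weight = 158 ÷ 2.2 = 71.8182 kg; height = 60 × 2.54 = 152.4 cm.
Harris-Benedict: BMR = 88.362 + 13.397(71.8182) + 4.799(152.4) − 5.677(33) = 1594.5368 kcal/day.
TEE = 1594.5368 × 1.175 = 1873.5807 kcal/day.
With stress factor 1.2: 1873.5807 × 1.2 = 2248.2969 kcal/day.
Protein energy = 20% × 2248.2969 = 449.6594 kcal.
Protein = 449.6594 ÷ 4 kcal/g = 112.4148 g.

112 g/day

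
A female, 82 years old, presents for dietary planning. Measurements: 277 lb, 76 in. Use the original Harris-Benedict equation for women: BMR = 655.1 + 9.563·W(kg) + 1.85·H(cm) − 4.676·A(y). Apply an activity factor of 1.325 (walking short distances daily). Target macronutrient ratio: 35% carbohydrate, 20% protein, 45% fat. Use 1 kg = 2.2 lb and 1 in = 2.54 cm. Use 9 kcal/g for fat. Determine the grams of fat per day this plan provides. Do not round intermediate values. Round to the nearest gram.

121 g/day

Convert to metric: weight = 277 ÷ 2.2 = 125.9091 kg; height = 76 × 2.54 = 193.04 cm.
Harris-Benedict: BMR = 655.1 + 9.563(125.9091) + 1.85(193.04) − 4.676(82) = 1832.8606 kcal/day.
TEE = 1832.8606 × 1.325 = 2428.5403 kcal/day.
Fat energy = 45% × 2428.5403 = 1092.8432 kcal.
Fat = 1092.8432 ÷ 9 kcal/g = 121.427 g.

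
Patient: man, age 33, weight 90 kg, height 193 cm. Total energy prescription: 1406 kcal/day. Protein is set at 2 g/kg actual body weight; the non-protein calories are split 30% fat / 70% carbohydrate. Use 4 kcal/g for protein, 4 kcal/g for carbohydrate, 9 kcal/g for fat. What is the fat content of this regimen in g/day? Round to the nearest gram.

Protein = 2 × 90 = 180 g → 180 × 4 = 720 kcal.
Non-protein calories = 1406 − 720 = 686 kcal.
Fat: 30% × 686 = 205.8 kcal; carbohydrate: 480.2 kcal.
Fat: 205.8 kcal ÷ 9 kcal/g = 22.8667 g.

23 g/day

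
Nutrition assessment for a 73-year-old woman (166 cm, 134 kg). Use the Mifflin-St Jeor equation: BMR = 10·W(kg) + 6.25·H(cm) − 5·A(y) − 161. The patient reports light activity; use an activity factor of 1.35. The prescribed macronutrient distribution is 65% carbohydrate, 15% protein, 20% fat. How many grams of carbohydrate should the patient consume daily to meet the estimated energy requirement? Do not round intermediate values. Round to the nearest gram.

Mifflin-St Jeor (female): BMR = 10(134) + 6.25(166) − 5(73) − 161 = 1340 + 1037.5 − 365 − 161 = 1851.5 kcal/day.
TEE = 1851.5 × 1.35 = 2499.525 kcal/day.
Carbohydrate energy = 65% × 2499.525 = 1624.6913 kcal.
Carbohydrate = 1624.6913 ÷ 4 kcal/g = 406.1728 g.

406 g/day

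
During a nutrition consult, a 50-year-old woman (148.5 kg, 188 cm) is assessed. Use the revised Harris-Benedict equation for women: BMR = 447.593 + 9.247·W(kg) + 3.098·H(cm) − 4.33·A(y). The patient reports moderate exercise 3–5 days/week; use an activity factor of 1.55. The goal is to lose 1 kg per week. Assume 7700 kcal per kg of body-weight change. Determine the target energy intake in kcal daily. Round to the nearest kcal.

Harris-Benedict: BMR = 447.593 + 9.247(148.5) + 3.098(188) − 4.33(50) = 2186.6965 kcal/day.
TEE = 2186.6965 × 1.55 = 3389.3796 kcal/day.
Required daily deficit = 1 × 7700 ÷ 7 = 1100 kcal/day.
Target intake = 3389.3796 − 1100 = 2289.3796 kcal/day.

2289 kcal daily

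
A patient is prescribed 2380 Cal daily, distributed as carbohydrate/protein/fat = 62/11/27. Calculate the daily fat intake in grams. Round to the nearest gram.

Fat energy = 27% × 2380 = 642.6 kcal.
At 9 kcal/g: 642.6 ÷ 9 = 71.4 g.

71 g/day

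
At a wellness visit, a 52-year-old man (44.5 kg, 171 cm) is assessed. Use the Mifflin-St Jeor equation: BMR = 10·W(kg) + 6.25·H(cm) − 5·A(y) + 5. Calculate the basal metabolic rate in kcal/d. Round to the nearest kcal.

Mifflin-St Jeor (male): BMR = 10(44.5) + 6.25(171) − 5(52) + 5 = 445 + 1068.75 − 260 + 5 = 1258.75 kcal/day.

1259 kcal/d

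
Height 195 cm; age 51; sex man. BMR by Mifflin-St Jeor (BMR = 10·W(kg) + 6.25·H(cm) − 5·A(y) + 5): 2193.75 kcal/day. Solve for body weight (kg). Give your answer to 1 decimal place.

2193.75 = 10·W + 6.25(195) − 5(51) + 5
10·W = 2193.75 − 968.75 = 1225, so W = 122.5 kg.

122.5 kg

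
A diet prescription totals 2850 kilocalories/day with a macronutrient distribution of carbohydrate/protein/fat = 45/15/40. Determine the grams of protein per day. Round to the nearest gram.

107 g/day

Protein energy = 15% × 2850 = 427.5 kcal.
At 4 kcal/g: 427.5 ÷ 4 = 106.875 g.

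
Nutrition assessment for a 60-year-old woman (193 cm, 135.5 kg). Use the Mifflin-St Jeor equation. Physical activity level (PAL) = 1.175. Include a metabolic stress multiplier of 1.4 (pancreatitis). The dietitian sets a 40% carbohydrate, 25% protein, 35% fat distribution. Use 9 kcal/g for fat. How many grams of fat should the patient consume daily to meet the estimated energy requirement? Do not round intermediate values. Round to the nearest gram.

Mifflin-St Jeor (female): BMR = 10(135.5) + 6.25(193) − 5(60) − 161 = 1355 + 1206.25 − 300 − 161 = 2100.25 kcal/day.
TEE = 2100.25 × 1.175 = 2467.7938 kcal/day.
With stress factor 1.4: 2467.7938 × 1.4 = 3454.9113 kcal/day.
Fat energy = 35% × 3454.9113 = 1209.2189 kcal.
Fat = 1209.2189 ÷ 9 kcal/g = 134.3577 g.

134 g/day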